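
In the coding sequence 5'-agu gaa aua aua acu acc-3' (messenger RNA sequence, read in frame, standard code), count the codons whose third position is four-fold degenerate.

2

Codon 1 AGU (Ser): third position 2-fold.
Codon 2 GAA (Glu): third position 2-fold.
Codon 3 AUA (Ile): third position 3-fold.
Codon 4 AUA (Ile): third position 3-fold.
Codon 5 ACU (Thr): third position 4-fold.
Codon 6 ACC (Thr): third position 4-fold.
Four-fold degenerate third positions: 2.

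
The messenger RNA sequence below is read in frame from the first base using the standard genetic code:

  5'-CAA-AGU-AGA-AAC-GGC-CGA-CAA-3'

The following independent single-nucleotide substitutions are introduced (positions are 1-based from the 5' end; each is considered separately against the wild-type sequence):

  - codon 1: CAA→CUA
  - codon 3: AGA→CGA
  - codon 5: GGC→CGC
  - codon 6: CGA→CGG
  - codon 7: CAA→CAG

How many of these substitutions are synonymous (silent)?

Codon 1: CAA (Gln) → CUA (Leu) — missense.
Codon 3: AGA (Arg) → CGA (Arg) — synonymous.
Codon 5: GGC (Gly) → CGC (Arg) — missense.
Codon 6: CGA (Arg) → CGG (Arg) — synonymous.
Codon 7: CAA (Gln) → CAG (Gln) — synonymous.
Synonymous: 3 of 5.

3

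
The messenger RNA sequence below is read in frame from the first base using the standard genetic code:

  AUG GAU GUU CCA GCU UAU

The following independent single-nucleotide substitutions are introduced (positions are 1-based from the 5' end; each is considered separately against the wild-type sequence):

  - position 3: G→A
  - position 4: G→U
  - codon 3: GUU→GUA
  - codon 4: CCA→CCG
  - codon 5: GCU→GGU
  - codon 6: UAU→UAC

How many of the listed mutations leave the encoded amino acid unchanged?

Codon 1: AUG (Met) → AUA (Ile) — missense.
Codon 2: GAU (Asp) → UAU (Tyr) — missense.
Codon 3: GUU (Val) → GUA (Val) — synonymous.
Codon 4: CCA (Pro) → CCG (Pro) — synonymous.
Codon 5: GCU (Ala) → GGU (Gly) — missense.
Codon 6: UAU (Tyr) → UAC (Tyr) — synonymous.
Synonymous: 3 of 6.

3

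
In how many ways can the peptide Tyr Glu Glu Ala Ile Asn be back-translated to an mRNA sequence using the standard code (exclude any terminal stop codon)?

Tyr: 2 codons.
Glu: 2 codons.
Glu: 2 codons.
Ala: 4 codons.
Ile: 3 codons.
Asn: 2 codons.
2 × 2 × 2 × 4 × 3 × 2 = 192.

192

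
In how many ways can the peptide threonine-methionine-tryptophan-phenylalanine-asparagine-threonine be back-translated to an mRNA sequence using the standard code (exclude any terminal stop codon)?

Thr: 4 codons.
Met: 1 codon.
Trp: 1 codon.
Phe: 2 codons.
Asn: 2 codons.
Thr: 4 codons.
4 × 1 × 1 × 2 × 2 × 4 = 64.

64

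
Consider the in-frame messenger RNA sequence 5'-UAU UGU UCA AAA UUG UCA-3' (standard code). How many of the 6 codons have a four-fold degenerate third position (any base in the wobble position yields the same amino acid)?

Codon 1 UAU (Tyr): third position 2-fold.
Codon 2 UGU (Cys): third position 2-fold.
Codon 3 UCA (Ser): third position 4-fold.
Codon 4 AAA (Lys): third position 2-fold.
Codon 5 UUG (Leu): third position 2-fold.
Codon 6 UCA (Ser): third position 4-fold.
Four-fold degenerate third positions: 2.

2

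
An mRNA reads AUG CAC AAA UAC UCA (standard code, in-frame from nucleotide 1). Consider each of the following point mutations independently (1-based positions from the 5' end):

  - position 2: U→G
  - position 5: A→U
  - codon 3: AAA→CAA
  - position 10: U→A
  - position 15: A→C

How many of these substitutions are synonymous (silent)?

1

Codon 1: AUG (Met) → AGG (Arg) — missense.
Codon 2: CAC (His) → CUC (Leu) — missense.
Codon 3: AAA (Lys) → CAA (Gln) — missense.
Codon 4: UAC (Tyr) → AAC (Asn) — missense.
Codon 5: UCA (Ser) → UCC (Ser) — synonymous.
Synonymous: 1 of 5.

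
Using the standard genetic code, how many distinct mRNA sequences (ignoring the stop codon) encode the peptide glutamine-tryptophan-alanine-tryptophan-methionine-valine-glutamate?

Gln: 2 codons.
Trp: 1 codon.
Ala: 4 codons.
Trp: 1 codon.
Met: 1 codon.
Val: 4 codons.
Glu: 2 codons.
2 × 1 × 4 × 1 × 1 × 4 × 2 = 64.

64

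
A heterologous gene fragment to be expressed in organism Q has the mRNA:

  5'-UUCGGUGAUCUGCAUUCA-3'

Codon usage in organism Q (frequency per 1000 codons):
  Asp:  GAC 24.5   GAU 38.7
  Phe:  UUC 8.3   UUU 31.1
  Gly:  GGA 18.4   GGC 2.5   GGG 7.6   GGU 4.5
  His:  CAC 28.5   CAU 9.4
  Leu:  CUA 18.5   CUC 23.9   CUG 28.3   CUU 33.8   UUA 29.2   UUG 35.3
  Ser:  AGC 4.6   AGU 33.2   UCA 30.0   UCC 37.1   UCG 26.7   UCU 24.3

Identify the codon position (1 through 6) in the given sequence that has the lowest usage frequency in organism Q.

2

Codon 1 UUC (Phe): 8.3 per 1000.
Codon 2 GGU (Gly): 4.5 per 1000.
Codon 3 GAU (Asp): 38.7 per 1000.
Codon 4 CUG (Leu): 28.3 per 1000.
Codon 5 CAU (His): 9.4 per 1000.
Codon 6 UCA (Ser): 30.0 per 1000.
Lowest frequency is 4.5 at codon 2.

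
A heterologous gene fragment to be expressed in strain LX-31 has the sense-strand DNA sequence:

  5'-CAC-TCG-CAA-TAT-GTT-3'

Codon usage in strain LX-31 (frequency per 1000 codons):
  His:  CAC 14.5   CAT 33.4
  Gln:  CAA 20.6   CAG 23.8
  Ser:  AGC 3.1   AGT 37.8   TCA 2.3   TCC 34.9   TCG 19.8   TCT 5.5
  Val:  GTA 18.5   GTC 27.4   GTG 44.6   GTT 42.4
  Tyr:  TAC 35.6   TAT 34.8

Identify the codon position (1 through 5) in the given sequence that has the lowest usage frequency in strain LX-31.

Codon 1 CAC (His): 14.5 per 1000.
Codon 2 TCG (Ser): 19.8 per 1000.
Codon 3 CAA (Gln): 20.6 per 1000.
Codon 4 TAT (Tyr): 34.8 per 1000.
Codon 5 GTT (Val): 42.4 per 1000.
Lowest frequency is 14.5 at codon 1.

1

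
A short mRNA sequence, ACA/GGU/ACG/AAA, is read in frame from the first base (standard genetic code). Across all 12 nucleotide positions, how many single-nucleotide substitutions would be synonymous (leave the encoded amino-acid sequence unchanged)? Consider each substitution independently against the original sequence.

Codon 1 (ACA, Thr): 3 synonymous substitutions.
Codon 2 (GGU, Gly): 3 synonymous substitutions.
Codon 3 (ACG, Thr): 3 synonymous substitutions.
Codon 4 (AAA, Lys): 1 synonymous substitution.
Total: 3 + 3 + 3 + 1 = 10.

10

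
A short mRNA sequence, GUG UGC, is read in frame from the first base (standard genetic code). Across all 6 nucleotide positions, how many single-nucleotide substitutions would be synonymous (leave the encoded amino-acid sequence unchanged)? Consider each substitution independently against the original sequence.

Codon 1 (GUG, Val): 3 synonymous substitutions.
Codon 2 (UGC, Cys): 1 synonymous substitution.
Total: 3 + 1 = 4.

4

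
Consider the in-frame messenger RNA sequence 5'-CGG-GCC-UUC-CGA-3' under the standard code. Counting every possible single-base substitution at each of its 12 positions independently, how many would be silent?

Codon 1 (CGG, Arg): 4 synonymous substitutions.
Codon 2 (GCC, Ala): 3 synonymous substitutions.
Codon 3 (UUC, Phe): 1 synonymous substitution.
Codon 4 (CGA, Arg): 4 synonymous substitutions.
Total: 4 + 3 + 1 + 4 = 12.

12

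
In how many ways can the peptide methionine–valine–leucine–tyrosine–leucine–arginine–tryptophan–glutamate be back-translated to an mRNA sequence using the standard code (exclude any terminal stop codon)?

3456

Met: 1 codon.
Val: 4 codons.
Leu: 6 codons.
Tyr: 2 codons.
Leu: 6 codons.
Arg: 6 codons.
Trp: 1 codon.
Glu: 2 codons.
1 × 4 × 6 × 2 × 6 × 6 × 1 × 2 = 3456.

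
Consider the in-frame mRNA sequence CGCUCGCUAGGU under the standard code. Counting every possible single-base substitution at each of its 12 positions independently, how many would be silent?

Codon 1 (CGC, Arg): 3 synonymous substitutions.
Codon 2 (UCG, Ser): 3 synonymous substitutions.
Codon 3 (CUA, Leu): 4 synonymous substitutions.
Codon 4 (GGU, Gly): 3 synonymous substitutions.
Total: 3 + 3 + 4 + 3 = 13.

13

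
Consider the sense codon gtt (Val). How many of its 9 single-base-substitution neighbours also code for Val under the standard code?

3

Position 1: none → 0 synonymous.
Position 2: none → 0 synonymous.
Position 3: GTC, GTA, GTG → 3 synonymous.
Total: 0 + 0 + 3 = 3.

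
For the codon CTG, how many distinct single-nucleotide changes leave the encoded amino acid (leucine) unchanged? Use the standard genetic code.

4

Position 1: TTG → 1 synonymous.
Position 2: none → 0 synonymous.
Position 3: CTT, CTC, CTA → 3 synonymous.
Total: 1 + 0 + 3 = 4.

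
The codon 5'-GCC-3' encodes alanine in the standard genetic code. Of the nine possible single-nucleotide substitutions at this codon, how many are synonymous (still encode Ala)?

Position 1: none → 0 synonymous.
Position 2: none → 0 synonymous.
Position 3: GCU, GCA, GCG → 3 synonymous.
Total: 0 + 0 + 3 = 3.

3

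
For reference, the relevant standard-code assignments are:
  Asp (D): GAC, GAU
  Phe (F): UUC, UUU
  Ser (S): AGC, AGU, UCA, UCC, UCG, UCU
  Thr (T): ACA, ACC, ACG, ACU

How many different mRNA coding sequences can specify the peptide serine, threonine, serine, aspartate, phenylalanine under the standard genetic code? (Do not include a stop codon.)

576

Ser: 6 codons.
Thr: 4 codons.
Ser: 6 codons.
Asp: 2 codons.
Phe: 2 codons.
6 × 4 × 6 × 2 × 2 = 576.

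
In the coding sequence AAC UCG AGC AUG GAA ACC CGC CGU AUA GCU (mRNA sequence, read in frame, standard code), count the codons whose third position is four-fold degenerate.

5

Codon 1 AAC (Asn): third position 2-fold.
Codon 2 UCG (Ser): third position 4-fold.
Codon 3 AGC (Ser): third position 2-fold.
Codon 4 AUG (Met): third position 1-fold.
Codon 5 GAA (Glu): third position 2-fold.
Codon 6 ACC (Thr): third position 4-fold.
Codon 7 CGC (Arg): third position 4-fold.
Codon 8 CGU (Arg): third position 4-fold.
Codon 9 AUA (Ile): third position 3-fold.
Codon 10 GCU (Ala): third position 4-fold.
Four-fold degenerate third positions: 5.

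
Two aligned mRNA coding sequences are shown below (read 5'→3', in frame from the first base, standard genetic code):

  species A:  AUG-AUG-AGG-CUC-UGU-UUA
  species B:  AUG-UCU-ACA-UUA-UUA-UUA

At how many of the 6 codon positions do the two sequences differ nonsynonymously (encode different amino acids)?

Codon 1: AUG Met / AUG Met — identical.
Codon 2: AUG Met / UCU Ser — nonsynonymous.
Codon 3: AGG Arg / ACA Thr — nonsynonymous.
Codon 4: CUC Leu / UUA Leu — synonymous.
Codon 5: UGU Cys / UUA Leu — nonsynonymous.
Codon 6: UUA Leu / UUA Leu — identical.
Nonsynonymous differences: 3.

3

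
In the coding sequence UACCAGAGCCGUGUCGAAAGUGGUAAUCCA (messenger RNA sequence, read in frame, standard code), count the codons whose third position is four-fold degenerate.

4

Codon 1 UAC (Tyr): third position 2-fold.
Codon 2 CAG (Gln): third position 2-fold.
Codon 3 AGC (Ser): third position 2-fold.
Codon 4 CGU (Arg): third position 4-fold.
Codon 5 GUC (Val): third position 4-fold.
Codon 6 GAA (Glu): third position 2-fold.
Codon 7 AGU (Ser): third position 2-fold.
Codon 8 GGU (Gly): third position 4-fold.
Codon 9 AAU (Asn): third position 2-fold.
Codon 10 CCA (Pro): third position 4-fold.
Four-fold degenerate third positions: 4.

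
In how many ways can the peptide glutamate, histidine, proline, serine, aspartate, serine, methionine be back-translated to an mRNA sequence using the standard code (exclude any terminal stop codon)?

1152

Glu: 2 codons.
His: 2 codons.
Pro: 4 codons.
Ser: 6 codons.
Asp: 2 codons.
Ser: 6 codons.
Met: 1 codon.
2 × 2 × 4 × 6 × 2 × 6 × 1 = 1152.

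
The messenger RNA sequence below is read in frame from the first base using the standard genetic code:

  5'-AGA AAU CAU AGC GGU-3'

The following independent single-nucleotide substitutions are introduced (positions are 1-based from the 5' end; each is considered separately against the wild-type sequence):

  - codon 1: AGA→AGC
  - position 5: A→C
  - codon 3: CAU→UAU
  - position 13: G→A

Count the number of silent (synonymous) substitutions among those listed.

0

Codon 1: AGA (Arg) → AGC (Ser) — missense.
Codon 2: AAU (Asn) → ACU (Thr) — missense.
Codon 3: CAU (His) → UAU (Tyr) — missense.
Codon 5: GGU (Gly) → AGU (Ser) — missense.
Synonymous: 0 of 4.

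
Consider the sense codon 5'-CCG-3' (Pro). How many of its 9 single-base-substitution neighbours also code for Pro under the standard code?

3

Position 1: none → 0 synonymous.
Position 2: none → 0 synonymous.
Position 3: CCT, CCC, CCA → 3 synonymous.
Total: 0 + 0 + 3 = 3.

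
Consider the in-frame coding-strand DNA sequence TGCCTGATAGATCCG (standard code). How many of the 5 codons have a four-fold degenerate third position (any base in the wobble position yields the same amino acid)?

2

Codon 1 TGC (Cys): third position 2-fold.
Codon 2 CTG (Leu): third position 4-fold.
Codon 3 ATA (Ile): third position 3-fold.
Codon 4 GAT (Asp): third position 2-fold.
Codon 5 CCG (Pro): third position 4-fold.
Four-fold degenerate third positions: 2.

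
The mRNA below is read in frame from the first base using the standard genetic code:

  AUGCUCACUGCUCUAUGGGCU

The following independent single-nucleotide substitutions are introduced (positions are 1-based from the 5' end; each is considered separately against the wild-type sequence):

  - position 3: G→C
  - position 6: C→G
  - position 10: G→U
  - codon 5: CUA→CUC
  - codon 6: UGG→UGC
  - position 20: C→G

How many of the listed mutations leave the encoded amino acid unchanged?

2

Codon 1: AUG (Met) → AUC (Ile) — missense.
Codon 2: CUC (Leu) → CUG (Leu) — synonymous.
Codon 4: GCU (Ala) → UCU (Ser) — missense.
Codon 5: CUA (Leu) → CUC (Leu) — synonymous.
Codon 6: UGG (Trp) → UGC (Cys) — missense.
Codon 7: GCU (Ala) → GGU (Gly) — missense.
Synonymous: 2 of 6.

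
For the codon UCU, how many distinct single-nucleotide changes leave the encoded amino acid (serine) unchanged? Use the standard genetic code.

3

Position 1: none → 0 synonymous.
Position 2: none → 0 synonymous.
Position 3: UCC, UCA, UCG → 3 synonymous.
Total: 0 + 0 + 3 = 3.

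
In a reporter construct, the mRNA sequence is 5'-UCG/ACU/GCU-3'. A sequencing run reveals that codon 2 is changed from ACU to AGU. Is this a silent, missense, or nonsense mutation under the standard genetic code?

Position 5 falls in codon 2: ACU → Thr.
After the substitution the codon is AGU → Ser.
Thr ≠ Ser, so this is a missense mutation.

missense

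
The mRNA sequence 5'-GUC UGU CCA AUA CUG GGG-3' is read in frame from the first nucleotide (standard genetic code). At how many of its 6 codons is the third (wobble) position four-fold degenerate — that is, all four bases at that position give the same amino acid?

Codon 1 GUC (Val): third position 4-fold.
Codon 2 UGU (Cys): third position 2-fold.
Codon 3 CCA (Pro): third position 4-fold.
Codon 4 AUA (Ile): third position 3-fold.
Codon 5 CUG (Leu): third position 4-fold.
Codon 6 GGG (Gly): third position 4-fold.
Four-fold degenerate third positions: 4.

4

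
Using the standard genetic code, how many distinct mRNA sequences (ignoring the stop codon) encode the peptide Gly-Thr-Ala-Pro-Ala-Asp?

2048

Gly: 4 codons.
Thr: 4 codons.
Ala: 4 codons.
Pro: 4 codons.
Ala: 4 codons.
Asp: 2 codons.
4 × 4 × 4 × 4 × 4 × 2 = 2048.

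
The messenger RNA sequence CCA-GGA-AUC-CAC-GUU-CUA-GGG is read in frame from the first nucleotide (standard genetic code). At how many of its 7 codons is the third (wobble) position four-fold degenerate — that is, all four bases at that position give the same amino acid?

5

Codon 1 CCA (Pro): third position 4-fold.
Codon 2 GGA (Gly): third position 4-fold.
Codon 3 AUC (Ile): third position 3-fold.
Codon 4 CAC (His): third position 2-fold.
Codon 5 GUU (Val): third position 4-fold.
Codon 6 CUA (Leu): third position 4-fold.
Codon 7 GGG (Gly): third position 4-fold.
Four-fold degenerate third positions: 5.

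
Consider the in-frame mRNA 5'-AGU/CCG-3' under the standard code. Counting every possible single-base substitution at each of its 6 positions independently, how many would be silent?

4

Codon 1 (AGU, Ser): 1 synonymous substitution.
Codon 2 (CCG, Pro): 3 synonymous substitutions.
Total: 1 + 3 = 4.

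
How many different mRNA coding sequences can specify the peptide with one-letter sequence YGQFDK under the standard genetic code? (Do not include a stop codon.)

128

Tyr: 2 codons.
Gly: 4 codons.
Gln: 2 codons.
Phe: 2 codons.
Asp: 2 codons.
Lys: 2 codons.
2 × 4 × 2 × 2 × 2 × 2 = 128.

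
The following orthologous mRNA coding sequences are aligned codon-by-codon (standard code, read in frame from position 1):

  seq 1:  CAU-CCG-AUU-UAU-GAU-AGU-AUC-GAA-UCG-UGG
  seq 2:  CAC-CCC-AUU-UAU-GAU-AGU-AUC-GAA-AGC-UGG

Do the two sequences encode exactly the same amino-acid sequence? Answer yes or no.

Codon 1: CAU His / CAC His — synonymous.
Codon 2: CCG Pro / CCC Pro — synonymous.
Codon 3: AUU Ile / AUU Ile — identical.
Codon 4: UAU Tyr / UAU Tyr — identical.
Codon 5: GAU Asp / GAU Asp — identical.
Codon 6: AGU Ser / AGU Ser — identical.
Codon 7: AUC Ile / AUC Ile — identical.
Codon 8: GAA Glu / GAA Glu — identical.
Codon 9: UCG Ser / AGC Ser — synonymous.
Codon 10: UGG Trp / UGG Trp — identical.
Nonsynonymous differences: 0 → same protein.

yes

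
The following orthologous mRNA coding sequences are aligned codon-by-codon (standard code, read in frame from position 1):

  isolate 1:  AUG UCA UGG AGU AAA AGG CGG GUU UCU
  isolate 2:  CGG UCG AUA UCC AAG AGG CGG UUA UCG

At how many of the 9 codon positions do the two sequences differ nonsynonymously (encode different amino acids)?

Codon 1: AUG Met / CGG Arg — nonsynonymous.
Codon 2: UCA Ser / UCG Ser — synonymous.
Codon 3: UGG Trp / AUA Ile — nonsynonymous.
Codon 4: AGU Ser / UCC Ser — synonymous.
Codon 5: AAA Lys / AAG Lys — synonymous.
Codon 6: AGG Arg / AGG Arg — identical.
Codon 7: CGG Arg / CGG Arg — identical.
Codon 8: GUU Val / UUA Leu — nonsynonymous.
Codon 9: UCU Ser / UCG Ser — synonymous.
Nonsynonymous differences: 3.

3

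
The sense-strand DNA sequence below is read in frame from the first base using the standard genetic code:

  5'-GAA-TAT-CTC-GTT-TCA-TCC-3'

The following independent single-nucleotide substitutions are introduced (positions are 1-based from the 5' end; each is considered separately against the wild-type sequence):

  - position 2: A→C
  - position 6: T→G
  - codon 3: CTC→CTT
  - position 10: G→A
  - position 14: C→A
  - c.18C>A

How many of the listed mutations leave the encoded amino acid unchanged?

2

Codon 1: GAA (Glu) → GCA (Ala) — missense.
Codon 2: TAT (Tyr) → TAG (Stop) — nonsense.
Codon 3: CTC (Leu) → CTT (Leu) — synonymous.
Codon 4: GTT (Val) → ATT (Ile) — missense.
Codon 5: TCA (Ser) → TAA (Stop) — nonsense.
Codon 6: TCC (Ser) → TCA (Ser) — synonymous.
Synonymous: 2 of 6.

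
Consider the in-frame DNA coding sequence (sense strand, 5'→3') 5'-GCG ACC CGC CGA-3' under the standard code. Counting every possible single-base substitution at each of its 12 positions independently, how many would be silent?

Codon 1 (GCG, Ala): 3 synonymous substitutions.
Codon 2 (ACC, Thr): 3 synonymous substitutions.
Codon 3 (CGC, Arg): 3 synonymous substitutions.
Codon 4 (CGA, Arg): 4 synonymous substitutions.
Total: 3 + 3 + 3 + 4 = 13.

13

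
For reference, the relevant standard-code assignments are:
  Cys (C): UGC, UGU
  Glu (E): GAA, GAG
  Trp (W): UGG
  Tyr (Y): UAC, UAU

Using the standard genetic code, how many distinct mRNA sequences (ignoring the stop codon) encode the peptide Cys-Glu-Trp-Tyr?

8

Cys: 2 codons.
Glu: 2 codons.
Trp: 1 codon.
Tyr: 2 codons.
2 × 2 × 1 × 2 = 8.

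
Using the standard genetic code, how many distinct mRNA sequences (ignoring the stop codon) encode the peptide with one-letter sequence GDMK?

Gly: 4 codons.
Asp: 2 codons.
Met: 1 codon.
Lys: 2 codons.
4 × 2 × 1 × 2 = 16.

16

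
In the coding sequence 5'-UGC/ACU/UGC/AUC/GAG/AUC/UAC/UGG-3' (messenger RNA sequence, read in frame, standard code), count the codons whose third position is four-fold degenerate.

Codon 1 UGC (Cys): third position 2-fold.
Codon 2 ACU (Thr): third position 4-fold.
Codon 3 UGC (Cys): third position 2-fold.
Codon 4 AUC (Ile): third position 3-fold.
Codon 5 GAG (Glu): third position 2-fold.
Codon 6 AUC (Ile): third position 3-fold.
Codon 7 UAC (Tyr): third position 2-fold.
Codon 8 UGG (Trp): third position 1-fold.
Four-fold degenerate third positions: 1.

1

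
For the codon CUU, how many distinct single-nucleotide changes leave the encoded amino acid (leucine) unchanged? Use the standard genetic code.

3

Position 1: none → 0 synonymous.
Position 2: none → 0 synonymous.
Position 3: CUC, CUA, CUG → 3 synonymous.
Total: 0 + 0 + 3 = 3.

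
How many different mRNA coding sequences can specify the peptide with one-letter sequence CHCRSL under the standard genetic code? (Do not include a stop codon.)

1728

Cys: 2 codons.
His: 2 codons.
Cys: 2 codons.
Arg: 6 codons.
Ser: 6 codons.
Leu: 6 codons.
2 × 2 × 2 × 6 × 6 × 6 = 1728.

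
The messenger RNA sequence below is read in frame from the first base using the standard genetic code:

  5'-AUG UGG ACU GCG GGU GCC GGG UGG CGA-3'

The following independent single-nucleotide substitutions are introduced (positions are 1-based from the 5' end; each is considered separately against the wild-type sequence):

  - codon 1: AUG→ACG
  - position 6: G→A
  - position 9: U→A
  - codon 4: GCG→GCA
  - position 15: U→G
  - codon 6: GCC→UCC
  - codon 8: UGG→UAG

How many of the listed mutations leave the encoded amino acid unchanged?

Codon 1: AUG (Met) → ACG (Thr) — missense.
Codon 2: UGG (Trp) → UGA (Stop) — nonsense.
Codon 3: ACU (Thr) → ACA (Thr) — synonymous.
Codon 4: GCG (Ala) → GCA (Ala) — synonymous.
Codon 5: GGU (Gly) → GGG (Gly) — synonymous.
Codon 6: GCC (Ala) → UCC (Ser) — missense.
Codon 8: UGG (Trp) → UAG (Stop) — nonsense.
Synonymous: 3 of 7.

3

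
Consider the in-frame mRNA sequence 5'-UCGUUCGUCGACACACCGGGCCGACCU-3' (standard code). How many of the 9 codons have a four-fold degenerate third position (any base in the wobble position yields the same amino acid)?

7

Codon 1 UCG (Ser): third position 4-fold.
Codon 2 UUC (Phe): third position 2-fold.
Codon 3 GUC (Val): third position 4-fold.
Codon 4 GAC (Asp): third position 2-fold.
Codon 5 ACA (Thr): third position 4-fold.
Codon 6 CCG (Pro): third position 4-fold.
Codon 7 GGC (Gly): third position 4-fold.
Codon 8 CGA (Arg): third position 4-fold.
Codon 9 CCU (Pro): third position 4-fold.
Four-fold degenerate third positions: 7.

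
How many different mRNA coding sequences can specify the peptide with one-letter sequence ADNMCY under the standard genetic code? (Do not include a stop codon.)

Ala: 4 codons.
Asp: 2 codons.
Asn: 2 codons.
Met: 1 codon.
Cys: 2 codons.
Tyr: 2 codons.
4 × 2 × 2 × 1 × 2 × 2 = 64.

64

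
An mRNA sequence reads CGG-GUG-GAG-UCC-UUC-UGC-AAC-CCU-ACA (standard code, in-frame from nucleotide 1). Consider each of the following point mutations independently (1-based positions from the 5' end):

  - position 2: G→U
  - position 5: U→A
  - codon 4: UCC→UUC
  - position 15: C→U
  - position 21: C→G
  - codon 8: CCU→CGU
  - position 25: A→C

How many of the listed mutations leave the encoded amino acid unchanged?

1

Codon 1: CGG (Arg) → CUG (Leu) — missense.
Codon 2: GUG (Val) → GAG (Glu) — missense.
Codon 4: UCC (Ser) → UUC (Phe) — missense.
Codon 5: UUC (Phe) → UUU (Phe) — synonymous.
Codon 7: AAC (Asn) → AAG (Lys) — missense.
Codon 8: CCU (Pro) → CGU (Arg) — missense.
Codon 9: ACA (Thr) → CCA (Pro) — missense.
Synonymous: 1 of 7.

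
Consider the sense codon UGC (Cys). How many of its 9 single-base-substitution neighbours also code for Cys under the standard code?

Position 1: none → 0 synonymous.
Position 2: none → 0 synonymous.
Position 3: UGU → 1 synonymous.
Total: 0 + 0 + 1 = 1.

1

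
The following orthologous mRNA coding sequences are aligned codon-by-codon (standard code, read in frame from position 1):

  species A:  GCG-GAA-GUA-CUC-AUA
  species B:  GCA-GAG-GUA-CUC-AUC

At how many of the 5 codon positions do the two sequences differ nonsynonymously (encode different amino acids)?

Codon 1: GCG Ala / GCA Ala — synonymous.
Codon 2: GAA Glu / GAG Glu — synonymous.
Codon 3: GUA Val / GUA Val — identical.
Codon 4: CUC Leu / CUC Leu — identical.
Codon 5: AUA Ile / AUC Ile — synonymous.
Nonsynonymous differences: 0.

0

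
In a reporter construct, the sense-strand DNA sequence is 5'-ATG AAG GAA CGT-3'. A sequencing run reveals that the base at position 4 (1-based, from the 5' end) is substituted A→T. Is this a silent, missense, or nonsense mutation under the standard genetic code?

Position 4 falls in codon 2: AAG → Lys.
After the substitution the codon is TAG → Stop.
The new codon is a stop codon, so this is a nonsense mutation.

nonsense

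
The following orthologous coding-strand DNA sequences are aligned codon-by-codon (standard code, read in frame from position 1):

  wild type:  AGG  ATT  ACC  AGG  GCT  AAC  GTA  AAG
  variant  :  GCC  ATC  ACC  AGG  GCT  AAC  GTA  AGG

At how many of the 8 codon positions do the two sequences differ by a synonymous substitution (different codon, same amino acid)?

Codon 1: AGG Arg / GCC Ala — nonsynonymous.
Codon 2: ATT Ile / ATC Ile — synonymous.
Codon 3: ACC Thr / ACC Thr — identical.
Codon 4: AGG Arg / AGG Arg — identical.
Codon 5: GCT Ala / GCT Ala — identical.
Codon 6: AAC Asn / AAC Asn — identical.
Codon 7: GTA Val / GTA Val — identical.
Codon 8: AAG Lys / AGG Arg — nonsynonymous.
Synonymous differences: 1.

1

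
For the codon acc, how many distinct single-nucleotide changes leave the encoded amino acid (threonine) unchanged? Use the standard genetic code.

3

Position 1: none → 0 synonymous.
Position 2: none → 0 synonymous.
Position 3: ACT, ACA, ACG → 3 synonymous.
Total: 0 + 0 + 3 = 3.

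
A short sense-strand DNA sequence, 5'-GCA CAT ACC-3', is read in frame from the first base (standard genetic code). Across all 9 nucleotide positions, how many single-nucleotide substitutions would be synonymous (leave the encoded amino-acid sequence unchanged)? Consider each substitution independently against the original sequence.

Codon 1 (GCA, Ala): 3 synonymous substitutions.
Codon 2 (CAT, His): 1 synonymous substitution.
Codon 3 (ACC, Thr): 3 synonymous substitutions.
Total: 3 + 1 + 3 = 7.

7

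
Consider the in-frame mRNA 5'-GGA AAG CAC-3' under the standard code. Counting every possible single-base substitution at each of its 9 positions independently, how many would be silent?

5

Codon 1 (GGA, Gly): 3 synonymous substitutions.
Codon 2 (AAG, Lys): 1 synonymous substitution.
Codon 3 (CAC, His): 1 synonymous substitution.
Total: 3 + 1 + 1 = 5.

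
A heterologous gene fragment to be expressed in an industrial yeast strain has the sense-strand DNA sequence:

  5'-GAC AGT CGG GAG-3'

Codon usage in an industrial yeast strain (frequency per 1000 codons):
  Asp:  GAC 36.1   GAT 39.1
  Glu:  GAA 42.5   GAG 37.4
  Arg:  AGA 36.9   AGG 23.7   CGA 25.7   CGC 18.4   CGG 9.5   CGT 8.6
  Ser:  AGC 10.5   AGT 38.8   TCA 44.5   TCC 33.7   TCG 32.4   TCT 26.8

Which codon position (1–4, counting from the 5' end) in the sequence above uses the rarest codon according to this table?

Codon 1 GAC (Asp): 36.1 per 1000.
Codon 2 AGT (Ser): 38.8 per 1000.
Codon 3 CGG (Arg): 9.5 per 1000.
Codon 4 GAG (Glu): 37.4 per 1000.
Lowest frequency is 9.5 at codon 3.

3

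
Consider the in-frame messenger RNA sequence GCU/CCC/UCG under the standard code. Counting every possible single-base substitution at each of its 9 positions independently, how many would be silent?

9

Codon 1 (GCU, Ala): 3 synonymous substitutions.
Codon 2 (CCC, Pro): 3 synonymous substitutions.
Codon 3 (UCG, Ser): 3 synonymous substitutions.
Total: 3 + 3 + 3 = 9.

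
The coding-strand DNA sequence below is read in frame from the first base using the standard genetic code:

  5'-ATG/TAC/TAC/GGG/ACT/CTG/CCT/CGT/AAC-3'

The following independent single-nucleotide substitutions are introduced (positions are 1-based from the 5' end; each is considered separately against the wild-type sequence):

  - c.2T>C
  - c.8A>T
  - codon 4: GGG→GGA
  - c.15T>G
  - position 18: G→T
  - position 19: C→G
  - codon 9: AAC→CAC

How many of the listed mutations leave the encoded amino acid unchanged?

3

Codon 1: ATG (Met) → ACG (Thr) — missense.
Codon 3: TAC (Tyr) → TTC (Phe) — missense.
Codon 4: GGG (Gly) → GGA (Gly) — synonymous.
Codon 5: ACT (Thr) → ACG (Thr) — synonymous.
Codon 6: CTG (Leu) → CTT (Leu) — synonymous.
Codon 7: CCT (Pro) → GCT (Ala) — missense.
Codon 9: AAC (Asn) → CAC (His) — missense.
Synonymous: 3 of 7.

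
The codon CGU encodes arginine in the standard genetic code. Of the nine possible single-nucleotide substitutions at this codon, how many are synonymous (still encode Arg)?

Position 1: none → 0 synonymous.
Position 2: none → 0 synonymous.
Position 3: CGC, CGA, CGG → 3 synonymous.
Total: 0 + 0 + 3 = 3.

3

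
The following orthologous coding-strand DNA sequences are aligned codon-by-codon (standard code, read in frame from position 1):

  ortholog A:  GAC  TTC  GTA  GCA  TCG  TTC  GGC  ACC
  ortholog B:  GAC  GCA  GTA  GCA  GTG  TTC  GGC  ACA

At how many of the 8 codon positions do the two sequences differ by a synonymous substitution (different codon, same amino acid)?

Codon 1: GAC Asp / GAC Asp — identical.
Codon 2: TTC Phe / GCA Ala — nonsynonymous.
Codon 3: GTA Val / GTA Val — identical.
Codon 4: GCA Ala / GCA Ala — identical.
Codon 5: TCG Ser / GTG Val — nonsynonymous.
Codon 6: TTC Phe / TTC Phe — identical.
Codon 7: GGC Gly / GGC Gly — identical.
Codon 8: ACC Thr / ACA Thr — synonymous.
Synonymous differences: 1.

1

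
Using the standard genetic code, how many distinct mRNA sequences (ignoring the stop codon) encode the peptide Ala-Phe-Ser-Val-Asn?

Ala: 4 codons.
Phe: 2 codons.
Ser: 6 codons.
Val: 4 codons.
Asn: 2 codons.
4 × 2 × 6 × 4 × 2 = 384.

384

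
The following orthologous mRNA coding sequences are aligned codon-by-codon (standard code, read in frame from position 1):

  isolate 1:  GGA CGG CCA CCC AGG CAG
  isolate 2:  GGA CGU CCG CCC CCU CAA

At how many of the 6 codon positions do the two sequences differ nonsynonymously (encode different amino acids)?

Codon 1: GGA Gly / GGA Gly — identical.
Codon 2: CGG Arg / CGU Arg — synonymous.
Codon 3: CCA Pro / CCG Pro — synonymous.
Codon 4: CCC Pro / CCC Pro — identical.
Codon 5: AGG Arg / CCU Pro — nonsynonymous.
Codon 6: CAG Gln / CAA Gln — synonymous.
Nonsynonymous differences: 1.

1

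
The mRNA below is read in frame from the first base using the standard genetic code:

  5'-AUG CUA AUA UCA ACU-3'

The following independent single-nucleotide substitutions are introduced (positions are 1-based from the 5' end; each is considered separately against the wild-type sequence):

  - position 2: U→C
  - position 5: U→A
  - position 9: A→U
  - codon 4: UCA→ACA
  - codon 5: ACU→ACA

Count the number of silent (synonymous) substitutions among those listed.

2

Codon 1: AUG (Met) → ACG (Thr) — missense.
Codon 2: CUA (Leu) → CAA (Gln) — missense.
Codon 3: AUA (Ile) → AUU (Ile) — synonymous.
Codon 4: UCA (Ser) → ACA (Thr) — missense.
Codon 5: ACU (Thr) → ACA (Thr) — synonymous.
Synonymous: 2 of 5.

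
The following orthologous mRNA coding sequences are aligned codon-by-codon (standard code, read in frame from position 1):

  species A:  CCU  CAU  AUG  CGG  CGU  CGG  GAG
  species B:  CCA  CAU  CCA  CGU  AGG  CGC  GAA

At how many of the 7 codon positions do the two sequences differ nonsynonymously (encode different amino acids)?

1

Codon 1: CCU Pro / CCA Pro — synonymous.
Codon 2: CAU His / CAU His — identical.
Codon 3: AUG Met / CCA Pro — nonsynonymous.
Codon 4: CGG Arg / CGU Arg — synonymous.
Codon 5: CGU Arg / AGG Arg — synonymous.
Codon 6: CGG Arg / CGC Arg — synonymous.
Codon 7: GAG Glu / GAA Glu — synonymous.
Nonsynonymous differences: 1.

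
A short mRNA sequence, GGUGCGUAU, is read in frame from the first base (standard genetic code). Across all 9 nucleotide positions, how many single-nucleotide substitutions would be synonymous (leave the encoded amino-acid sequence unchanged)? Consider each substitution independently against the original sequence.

7

Codon 1 (GGU, Gly): 3 synonymous substitutions.
Codon 2 (GCG, Ala): 3 synonymous substitutions.
Codon 3 (UAU, Tyr): 1 synonymous substitution.
Total: 3 + 3 + 1 = 7.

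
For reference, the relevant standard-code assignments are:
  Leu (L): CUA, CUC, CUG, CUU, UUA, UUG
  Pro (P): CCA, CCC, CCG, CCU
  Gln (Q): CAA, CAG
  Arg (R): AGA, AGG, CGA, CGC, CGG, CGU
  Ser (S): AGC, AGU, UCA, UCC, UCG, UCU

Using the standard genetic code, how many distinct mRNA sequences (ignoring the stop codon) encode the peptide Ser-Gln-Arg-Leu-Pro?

Ser: 6 codons.
Gln: 2 codons.
Arg: 6 codons.
Leu: 6 codons.
Pro: 4 codons.
6 × 2 × 6 × 6 × 4 = 1728.

1728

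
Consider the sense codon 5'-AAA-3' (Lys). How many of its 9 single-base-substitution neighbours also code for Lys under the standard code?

1

Position 1: none → 0 synonymous.
Position 2: none → 0 synonymous.
Position 3: AAG → 1 synonymous.
Total: 0 + 0 + 1 = 1.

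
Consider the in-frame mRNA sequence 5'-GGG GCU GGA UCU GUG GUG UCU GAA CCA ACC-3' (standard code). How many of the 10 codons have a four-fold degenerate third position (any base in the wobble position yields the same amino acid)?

9

Codon 1 GGG (Gly): third position 4-fold.
Codon 2 GCU (Ala): third position 4-fold.
Codon 3 GGA (Gly): third position 4-fold.
Codon 4 UCU (Ser): third position 4-fold.
Codon 5 GUG (Val): third position 4-fold.
Codon 6 GUG (Val): third position 4-fold.
Codon 7 UCU (Ser): third position 4-fold.
Codon 8 GAA (Glu): third position 2-fold.
Codon 9 CCA (Pro): third position 4-fold.
Codon 10 ACC (Thr): third position 4-fold.
Four-fold degenerate third positions: 9.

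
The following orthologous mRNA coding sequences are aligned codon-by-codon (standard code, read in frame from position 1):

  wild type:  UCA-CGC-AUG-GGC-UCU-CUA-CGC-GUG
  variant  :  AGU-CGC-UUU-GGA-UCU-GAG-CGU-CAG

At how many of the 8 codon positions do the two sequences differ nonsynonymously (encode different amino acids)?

3

Codon 1: UCA Ser / AGU Ser — synonymous.
Codon 2: CGC Arg / CGC Arg — identical.
Codon 3: AUG Met / UUU Phe — nonsynonymous.
Codon 4: GGC Gly / GGA Gly — synonymous.
Codon 5: UCU Ser / UCU Ser — identical.
Codon 6: CUA Leu / GAG Glu — nonsynonymous.
Codon 7: CGC Arg / CGU Arg — synonymous.
Codon 8: GUG Val / CAG Gln — nonsynonymous.
Nonsynonymous differences: 3.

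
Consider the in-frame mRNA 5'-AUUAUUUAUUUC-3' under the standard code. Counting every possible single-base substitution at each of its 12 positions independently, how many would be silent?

6

Codon 1 (AUU, Ile): 2 synonymous substitutions.
Codon 2 (AUU, Ile): 2 synonymous substitutions.
Codon 3 (UAU, Tyr): 1 synonymous substitution.
Codon 4 (UUC, Phe): 1 synonymous substitution.
Total: 2 + 2 + 1 + 1 = 6.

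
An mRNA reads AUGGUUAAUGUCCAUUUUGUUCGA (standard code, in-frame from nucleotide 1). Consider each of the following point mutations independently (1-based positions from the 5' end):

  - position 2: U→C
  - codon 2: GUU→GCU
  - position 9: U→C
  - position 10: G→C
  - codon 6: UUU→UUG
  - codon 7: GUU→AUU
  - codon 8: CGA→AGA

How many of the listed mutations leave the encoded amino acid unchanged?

2

Codon 1: AUG (Met) → ACG (Thr) — missense.
Codon 2: GUU (Val) → GCU (Ala) — missense.
Codon 3: AAU (Asn) → AAC (Asn) — synonymous.
Codon 4: GUC (Val) → CUC (Leu) — missense.
Codon 6: UUU (Phe) → UUG (Leu) — missense.
Codon 7: GUU (Val) → AUU (Ile) — missense.
Codon 8: CGA (Arg) → AGA (Arg) — synonymous.
Synonymous: 2 of 7.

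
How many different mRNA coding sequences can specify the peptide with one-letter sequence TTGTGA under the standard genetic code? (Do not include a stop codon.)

Thr: 4 codons.
Thr: 4 codons.
Gly: 4 codons.
Thr: 4 codons.
Gly: 4 codons.
Ala: 4 codons.
4 × 4 × 4 × 4 × 4 × 4 = 4096.

4096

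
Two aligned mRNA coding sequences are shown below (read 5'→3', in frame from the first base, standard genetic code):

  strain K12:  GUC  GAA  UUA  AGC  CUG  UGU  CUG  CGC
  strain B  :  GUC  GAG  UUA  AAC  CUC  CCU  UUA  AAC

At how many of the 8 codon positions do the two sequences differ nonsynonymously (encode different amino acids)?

Codon 1: GUC Val / GUC Val — identical.
Codon 2: GAA Glu / GAG Glu — synonymous.
Codon 3: UUA Leu / UUA Leu — identical.
Codon 4: AGC Ser / AAC Asn — nonsynonymous.
Codon 5: CUG Leu / CUC Leu — synonymous.
Codon 6: UGU Cys / CCU Pro — nonsynonymous.
Codon 7: CUG Leu / UUA Leu — synonymous.
Codon 8: CGC Arg / AAC Asn — nonsynonymous.
Nonsynonymous differences: 3.

3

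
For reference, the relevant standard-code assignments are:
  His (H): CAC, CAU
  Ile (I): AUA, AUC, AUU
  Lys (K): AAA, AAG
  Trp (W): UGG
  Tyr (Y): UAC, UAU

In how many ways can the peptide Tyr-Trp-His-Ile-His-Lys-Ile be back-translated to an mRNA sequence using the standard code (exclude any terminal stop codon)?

Tyr: 2 codons.
Trp: 1 codon.
His: 2 codons.
Ile: 3 codons.
His: 2 codons.
Lys: 2 codons.
Ile: 3 codons.
2 × 1 × 2 × 3 × 2 × 2 × 3 = 144.

144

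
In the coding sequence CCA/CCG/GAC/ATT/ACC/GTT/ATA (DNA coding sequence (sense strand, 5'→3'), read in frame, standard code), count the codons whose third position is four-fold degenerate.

Codon 1 CCA (Pro): third position 4-fold.
Codon 2 CCG (Pro): third position 4-fold.
Codon 3 GAC (Asp): third position 2-fold.
Codon 4 ATT (Ile): third position 3-fold.
Codon 5 ACC (Thr): third position 4-fold.
Codon 6 GTT (Val): third position 4-fold.
Codon 7 ATA (Ile): third position 3-fold.
Four-fold degenerate third positions: 4.

4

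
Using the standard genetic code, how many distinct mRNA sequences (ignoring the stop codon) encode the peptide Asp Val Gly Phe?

Asp: 2 codons.
Val: 4 codons.
Gly: 4 codons.
Phe: 2 codons.
2 × 4 × 4 × 2 = 64.

64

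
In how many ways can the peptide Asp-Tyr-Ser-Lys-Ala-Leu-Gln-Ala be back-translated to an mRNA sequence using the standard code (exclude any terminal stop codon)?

Asp: 2 codons.
Tyr: 2 codons.
Ser: 6 codons.
Lys: 2 codons.
Ala: 4 codons.
Leu: 6 codons.
Gln: 2 codons.
Ala: 4 codons.
2 × 2 × 6 × 2 × 4 × 6 × 2 × 4 = 9216.

9216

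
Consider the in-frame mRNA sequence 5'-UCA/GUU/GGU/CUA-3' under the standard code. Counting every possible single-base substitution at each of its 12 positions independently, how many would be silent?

13

Codon 1 (UCA, Ser): 3 synonymous substitutions.
Codon 2 (GUU, Val): 3 synonymous substitutions.
Codon 3 (GGU, Gly): 3 synonymous substitutions.
Codon 4 (CUA, Leu): 4 synonymous substitutions.
Total: 3 + 3 + 3 + 4 = 13.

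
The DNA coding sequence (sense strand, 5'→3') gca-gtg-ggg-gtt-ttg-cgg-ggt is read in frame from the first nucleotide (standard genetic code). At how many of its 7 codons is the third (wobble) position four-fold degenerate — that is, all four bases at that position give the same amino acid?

Codon 1 GCA (Ala): third position 4-fold.
Codon 2 GTG (Val): third position 4-fold.
Codon 3 GGG (Gly): third position 4-fold.
Codon 4 GTT (Val): third position 4-fold.
Codon 5 TTG (Leu): third position 2-fold.
Codon 6 CGG (Arg): third position 4-fold.
Codon 7 GGT (Gly): third position 4-fold.
Four-fold degenerate third positions: 6.

6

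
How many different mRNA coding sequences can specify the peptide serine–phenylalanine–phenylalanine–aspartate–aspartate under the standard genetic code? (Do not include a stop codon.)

96

Ser: 6 codons.
Phe: 2 codons.
Phe: 2 codons.
Asp: 2 codons.
Asp: 2 codons.
6 × 2 × 2 × 2 × 2 = 96.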